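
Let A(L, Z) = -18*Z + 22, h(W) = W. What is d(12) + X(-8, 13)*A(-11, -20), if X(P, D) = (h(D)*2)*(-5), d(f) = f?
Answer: -49648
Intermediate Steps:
A(L, Z) = 22 - 18*Z
X(P, D) = -10*D (X(P, D) = (D*2)*(-5) = (2*D)*(-5) = -10*D)
d(12) + X(-8, 13)*A(-11, -20) = 12 + (-10*13)*(22 - 18*(-20)) = 12 - 130*(22 + 360) = 12 - 130*382 = 12 - 49660 = -49648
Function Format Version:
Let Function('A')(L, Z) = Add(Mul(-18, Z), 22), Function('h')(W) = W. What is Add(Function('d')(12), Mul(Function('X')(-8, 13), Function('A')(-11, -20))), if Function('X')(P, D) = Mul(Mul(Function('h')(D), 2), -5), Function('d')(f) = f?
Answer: -49648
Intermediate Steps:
Function('A')(L, Z) = Add(22, Mul(-18, Z))
Function('X')(P, D) = Mul(-10, D) (Function('X')(P, D) = Mul(Mul(D, 2), -5) = Mul(Mul(2, D), -5) = Mul(-10, D))
Add(Function('d')(12), Mul(Function('X')(-8, 13), Function('A')(-11, -20))) = Add(12, Mul(Mul(-10, 13), Add(22, Mul(-18, -20)))) = Add(12, Mul(-130, Add(22, 360))) = Add(12, Mul(-130, 382)) = Add(12, -49660) = -49648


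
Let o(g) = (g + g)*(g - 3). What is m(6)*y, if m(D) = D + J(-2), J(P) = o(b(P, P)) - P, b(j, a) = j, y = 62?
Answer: 1736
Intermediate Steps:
o(g) = 2*g*(-3 + g) (o(g) = (2*g)*(-3 + g) = 2*g*(-3 + g))
J(P) = -P + 2*P*(-3 + P) (J(P) = 2*P*(-3 + P) - P = -P + 2*P*(-3 + P))
m(D) = 22 + D (m(D) = D - 2*(-7 + 2*(-2)) = D - 2*(-7 - 4) = D - 2*(-11) = D + 22 = 22 + D)
m(6)*y = (22 + 6)*62 = 28*62 = 1736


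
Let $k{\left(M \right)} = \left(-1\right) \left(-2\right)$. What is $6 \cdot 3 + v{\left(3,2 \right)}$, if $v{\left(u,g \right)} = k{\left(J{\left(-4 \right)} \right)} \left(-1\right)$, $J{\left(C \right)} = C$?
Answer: $16$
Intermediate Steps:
$k{\left(M \right)} = 2$
$v{\left(u,g \right)} = -2$ ($v{\left(u,g \right)} = 2 \left(-1\right) = -2$)
$6 \cdot 3 + v{\left(3,2 \right)} = 6 \cdot 3 - 2 = 18 - 2 = 16$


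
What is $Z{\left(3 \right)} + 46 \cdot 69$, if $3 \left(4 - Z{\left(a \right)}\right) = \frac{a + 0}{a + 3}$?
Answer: $\frac{19067}{6} \approx 3177.8$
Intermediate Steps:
$Z{\left(a \right)} = 4 - \frac{a}{3 \left(3 + a\right)}$ ($Z{\left(a \right)} = 4 - \frac{\left(a + 0\right) \frac{1}{a + 3}}{3} = 4 - \frac{a \frac{1}{3 + a}}{3} = 4 - \frac{a}{3 \left(3 + a\right)}$)
$Z{\left(3 \right)} + 46 \cdot 69 = \frac{36 + 11 \cdot 3}{3 \left(3 + 3\right)} + 46 \cdot 69 = \frac{36 + 33}{3 \cdot 6} + 3174 = \frac{1}{3} \cdot \frac{1}{6} \cdot 69 + 3174 = \frac{23}{6} + 3174 = \frac{19067}{6}$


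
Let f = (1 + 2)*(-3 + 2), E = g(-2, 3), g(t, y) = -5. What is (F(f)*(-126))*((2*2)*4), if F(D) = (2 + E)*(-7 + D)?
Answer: -60480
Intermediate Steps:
E = -5
f = -3 (f = 3*(-1) = -3)
F(D) = 21 - 3*D (F(D) = (2 - 5)*(-7 + D) = -3*(-7 + D) = 21 - 3*D)
(F(f)*(-126))*((2*2)*4) = ((21 - 3*(-3))*(-126))*((2*2)*4) = ((21 + 9)*(-126))*(4*4) = (30*(-126))*16 = -3780*16 = -60480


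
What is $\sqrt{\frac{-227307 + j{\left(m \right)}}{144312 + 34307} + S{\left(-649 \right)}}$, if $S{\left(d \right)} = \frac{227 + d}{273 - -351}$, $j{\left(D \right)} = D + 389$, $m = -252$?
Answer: $\frac{i \sqrt{1512567237381018}}{27864564} \approx 1.3957 i$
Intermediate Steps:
$j{\left(D \right)} = 389 + D$
$S{\left(d \right)} = \frac{227}{624} + \frac{d}{624}$ ($S{\left(d \right)} = \frac{227 + d}{273 + 351} = \frac{227 + d}{624} = \left(227 + d\right) \frac{1}{624} = \frac{227}{624} + \frac{d}{624}$)
$\sqrt{\frac{-227307 + j{\left(m \right)}}{144312 + 34307} + S{\left(-649 \right)}} = \sqrt{\frac{-227307 + \left(389 - 252\right)}{144312 + 34307} + \left(\frac{227}{624} + \frac{1}{624} \left(-649\right)\right)} = \sqrt{\frac{-227307 + 137}{178619} + \left(\frac{227}{624} - \frac{649}{624}\right)} = \sqrt{\left(-227170\right) \frac{1}{178619} - \frac{211}{312}} = \sqrt{- \frac{227170}{178619} - \frac{211}{312}} = \sqrt{- \frac{108565649}{55729128}} = \frac{i \sqrt{1512567237381018}}{27864564}$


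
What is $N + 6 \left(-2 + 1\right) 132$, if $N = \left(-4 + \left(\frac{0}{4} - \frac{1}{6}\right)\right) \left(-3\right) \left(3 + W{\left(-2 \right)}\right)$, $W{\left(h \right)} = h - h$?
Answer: $- \frac{1509}{2} \approx -754.5$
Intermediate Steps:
$W{\left(h \right)} = 0$
$N = \frac{75}{2}$ ($N = \left(-4 + \left(\frac{0}{4} - \frac{1}{6}\right)\right) \left(-3\right) \left(3 + 0\right) = \left(-4 + \left(0 \cdot \frac{1}{4} - \frac{1}{6}\right)\right) \left(-3\right) 3 = \left(-4 + \left(0 - \frac{1}{6}\right)\right) \left(-3\right) 3 = \left(-4 - \frac{1}{6}\right) \left(-3\right) 3 = \left(- \frac{25}{6}\right) \left(-3\right) 3 = \frac{25}{2} \cdot 3 = \frac{75}{2} \approx 37.5$)
$N + 6 \left(-2 + 1\right) 132 = \frac{75}{2} + 6 \left(-2 + 1\right) 132 = \frac{75}{2} + 6 \left(-1\right) 132 = \frac{75}{2} - 792 = - \frac{1509}{2}$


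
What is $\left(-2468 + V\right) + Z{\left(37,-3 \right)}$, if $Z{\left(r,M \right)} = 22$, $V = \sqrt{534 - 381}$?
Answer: $-2446 + 3 \sqrt{17} \approx -2433.6$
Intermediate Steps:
$V = 3 \sqrt{17}$ ($V = \sqrt{153} = 3 \sqrt{17} \approx 12.369$)
$\left(-2468 + V\right) + Z{\left(37,-3 \right)} = \left(-2468 + 3 \sqrt{17}\right) + 22 = -2446 + 3 \sqrt{17}$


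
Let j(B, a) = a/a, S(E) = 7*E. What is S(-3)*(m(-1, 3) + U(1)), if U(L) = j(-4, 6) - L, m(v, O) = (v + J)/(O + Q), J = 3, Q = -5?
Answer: 21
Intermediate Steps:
m(v, O) = (3 + v)/(-5 + O) (m(v, O) = (v + 3)/(O - 5) = (3 + v)/(-5 + O))
j(B, a) = 1
U(L) = 1 - L
S(-3)*(m(-1, 3) + U(1)) = (7*(-3))*((3 - 1)/(-5 + 3) + (1 - 1*1)) = -21*(2/(-2) + (1 - 1)) = -21*(-½*2 + 0) = -21*(-1 + 0) = -21*(-1) = 21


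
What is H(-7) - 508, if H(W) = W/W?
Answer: -507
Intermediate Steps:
H(W) = 1
H(-7) - 508 = 1 - 508 = -507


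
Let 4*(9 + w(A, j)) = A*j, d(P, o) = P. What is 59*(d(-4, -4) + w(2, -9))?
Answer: -2065/2 ≈ -1032.5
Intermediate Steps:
w(A, j) = -9 + A*j/4 (w(A, j) = -9 + (A*j)/4 = -9 + A*j/4)
59*(d(-4, -4) + w(2, -9)) = 59*(-4 + (-9 + (¼)*2*(-9))) = 59*(-4 + (-9 - 9/2)) = 59*(-4 - 27/2) = 59*(-35/2) = -2065/2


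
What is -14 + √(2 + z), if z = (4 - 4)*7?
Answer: -14 + √2 ≈ -12.586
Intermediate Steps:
z = 0 (z = 0*7 = 0)
-14 + √(2 + z) = -14 + √(2 + 0) = -14 + √2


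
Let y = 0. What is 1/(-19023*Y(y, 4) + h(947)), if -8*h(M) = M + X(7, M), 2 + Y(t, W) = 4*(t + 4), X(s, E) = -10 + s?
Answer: -1/266440 ≈ -3.7532e-6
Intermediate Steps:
Y(t, W) = 14 + 4*t (Y(t, W) = -2 + 4*(t + 4) = -2 + 4*(4 + t) = -2 + (16 + 4*t) = 14 + 4*t)
h(M) = 3/8 - M/8 (h(M) = -(M + (-10 + 7))/8 = -(M - 3)/8 = -(-3 + M)/8 = 3/8 - M/8)
1/(-19023*Y(y, 4) + h(947)) = 1/(-19023*(14 + 4*0) + (3/8 - ⅛*947)) = 1/(-19023*(14 + 0) + (3/8 - 947/8)) = 1/(-19023*14 - 118) = 1/(-266322 - 118) = 1/(-266440) = -1/266440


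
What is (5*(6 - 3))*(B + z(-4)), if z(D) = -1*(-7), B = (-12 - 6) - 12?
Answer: -345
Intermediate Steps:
B = -30 (B = -18 - 12 = -30)
z(D) = 7
(5*(6 - 3))*(B + z(-4)) = (5*(6 - 3))*(-30 + 7) = (5*3)*(-23) = 15*(-23) = -345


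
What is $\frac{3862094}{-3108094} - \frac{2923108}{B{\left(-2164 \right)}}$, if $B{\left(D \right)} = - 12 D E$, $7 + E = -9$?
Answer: $\frac{935080090535}{161421969984} \approx 5.7928$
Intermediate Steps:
$E = -16$ ($E = -7 - 9 = -16$)
$B{\left(D \right)} = 192 D$ ($B{\left(D \right)} = - 12 D \left(-16\right) = 192 D$)
$\frac{3862094}{-3108094} - \frac{2923108}{B{\left(-2164 \right)}} = \frac{3862094}{-3108094} - \frac{2923108}{192 \left(-2164\right)} = 3862094 \left(- \frac{1}{3108094}\right) - \frac{2923108}{-415488} = - \frac{1931047}{1554047} - - \frac{730777}{103872} = - \frac{1931047}{1554047} + \frac{730777}{103872} = \frac{935080090535}{161421969984}$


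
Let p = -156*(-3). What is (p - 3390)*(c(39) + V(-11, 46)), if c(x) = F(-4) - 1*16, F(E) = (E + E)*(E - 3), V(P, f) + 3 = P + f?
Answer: -210384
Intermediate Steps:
V(P, f) = -3 + P + f (V(P, f) = -3 + (P + f) = -3 + P + f)
F(E) = 2*E*(-3 + E) (F(E) = (2*E)*(-3 + E) = 2*E*(-3 + E))
p = 468
c(x) = 40 (c(x) = 2*(-4)*(-3 - 4) - 1*16 = 2*(-4)*(-7) - 16 = 56 - 16 = 40)
(p - 3390)*(c(39) + V(-11, 46)) = (468 - 3390)*(40 + (-3 - 11 + 46)) = -2922*(40 + 32) = -2922*72 = -210384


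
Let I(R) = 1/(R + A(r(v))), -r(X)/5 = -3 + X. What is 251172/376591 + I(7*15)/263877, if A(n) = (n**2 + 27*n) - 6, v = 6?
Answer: 5368559244773/8049269967867 ≈ 0.66696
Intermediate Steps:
r(X) = 15 - 5*X (r(X) = -5*(-3 + X) = 15 - 5*X)
A(n) = -6 + n**2 + 27*n
I(R) = 1/(-186 + R) (I(R) = 1/(R + (-6 + (15 - 5*6)**2 + 27*(15 - 5*6))) = 1/(R + (-6 + (15 - 30)**2 + 27*(15 - 30))) = 1/(R + (-6 + (-15)**2 + 27*(-15))) = 1/(R + (-6 + 225 - 405)) = 1/(R - 186) = 1/(-186 + R))
251172/376591 + I(7*15)/263877 = 251172/376591 + 1/((-186 + 7*15)*263877) = 251172*(1/376591) + (1/263877)/(-186 + 105) = 251172/376591 + (1/263877)/(-81) = 251172/376591 - 1/81*1/263877 = 251172/376591 - 1/21374037 = 5368559244773/8049269967867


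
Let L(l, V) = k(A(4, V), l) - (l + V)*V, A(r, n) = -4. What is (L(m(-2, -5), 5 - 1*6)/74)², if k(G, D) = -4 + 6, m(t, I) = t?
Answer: 1/5476 ≈ 0.00018262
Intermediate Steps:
k(G, D) = 2
L(l, V) = 2 - V*(V + l) (L(l, V) = 2 - (l + V)*V = 2 - (V + l)*V = 2 - V*(V + l))
(L(m(-2, -5), 5 - 1*6)/74)² = ((2 - (5 - 1*6)² - 1*(5 - 1*6)*(-2))/74)² = ((2 - (5 - 6)² - 1*(5 - 6)*(-2))*(1/74))² = ((2 - 1*(-1)² - 1*(-1)*(-2))*(1/74))² = ((2 - 1*1 - 2)*(1/74))² = ((2 - 1 - 2)*(1/74))² = (-1*1/74)² = (-1/74)² = 1/5476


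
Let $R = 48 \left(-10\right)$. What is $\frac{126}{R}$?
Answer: $- \frac{21}{80} \approx -0.2625$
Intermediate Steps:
$R = -480$
$\frac{126}{R} = \frac{126}{-480} = 126 \left(- \frac{1}{480}\right) = - \frac{21}{80}$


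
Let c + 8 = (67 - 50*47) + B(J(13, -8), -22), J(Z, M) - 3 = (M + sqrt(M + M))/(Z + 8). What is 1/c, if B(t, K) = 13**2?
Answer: -1/2122 ≈ -0.00047125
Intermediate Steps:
J(Z, M) = 3 + (M + sqrt(2)*sqrt(M))/(8 + Z) (J(Z, M) = 3 + (M + sqrt(M + M))/(Z + 8) = 3 + (M + sqrt(2*M))/(8 + Z) = 3 + (M + sqrt(2)*sqrt(M))/(8 + Z))
B(t, K) = 169
c = -2122 (c = -8 + ((67 - 50*47) + 169) = -8 + ((67 - 2350) + 169) = -8 + (-2283 + 169) = -8 - 2114 = -2122)
1/c = 1/(-2122) = -1/2122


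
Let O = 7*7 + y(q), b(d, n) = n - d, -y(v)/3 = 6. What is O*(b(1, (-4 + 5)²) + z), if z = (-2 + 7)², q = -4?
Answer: 775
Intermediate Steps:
y(v) = -18 (y(v) = -3*6 = -18)
O = 31 (O = 7*7 - 18 = 49 - 18 = 31)
z = 25 (z = 5² = 25)
O*(b(1, (-4 + 5)²) + z) = 31*(((-4 + 5)² - 1*1) + 25) = 31*((1² - 1) + 25) = 31*((1 - 1) + 25) = 31*(0 + 25) = 31*25 = 775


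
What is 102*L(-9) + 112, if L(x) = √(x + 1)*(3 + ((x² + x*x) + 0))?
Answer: 112 + 33660*I*√2 ≈ 112.0 + 47602.0*I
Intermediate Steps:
L(x) = √(1 + x)*(3 + 2*x²) (L(x) = √(1 + x)*(3 + ((x² + x²) + 0)) = √(1 + x)*(3 + (2*x² + 0)) = √(1 + x)*(3 + 2*x²))
102*L(-9) + 112 = 102*(√(1 - 9)*(3 + 2*(-9)²)) + 112 = 102*(√(-8)*(3 + 2*81)) + 112 = 102*((2*I*√2)*(3 + 162)) + 112 = 102*((2*I*√2)*165) + 112 = 102*(330*I*√2) + 112 = 33660*I*√2 + 112 = 112 + 33660*I*√2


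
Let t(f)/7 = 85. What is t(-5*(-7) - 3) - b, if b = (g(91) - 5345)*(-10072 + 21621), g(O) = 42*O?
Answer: 17589722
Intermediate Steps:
t(f) = 595 (t(f) = 7*85 = 595)
b = -17589127 (b = (42*91 - 5345)*(-10072 + 21621) = (3822 - 5345)*11549 = -1523*11549 = -17589127)
t(-5*(-7) - 3) - b = 595 - 1*(-17589127) = 595 + 17589127 = 17589722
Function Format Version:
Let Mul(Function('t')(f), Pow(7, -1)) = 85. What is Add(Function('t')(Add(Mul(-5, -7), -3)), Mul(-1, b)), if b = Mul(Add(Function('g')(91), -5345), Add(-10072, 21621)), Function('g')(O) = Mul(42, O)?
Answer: 17589722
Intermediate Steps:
Function('t')(f) = 595 (Function('t')(f) = Mul(7, 85) = 595)
b = -17589127 (b = Mul(Add(Mul(42, 91), -5345), Add(-10072, 21621)) = Mul(Add(3822, -5345), 11549) = Mul(-1523, 11549) = -17589127)
Add(Function('t')(Add(Mul(-5, -7), -3)), Mul(-1, b)) = Add(595, Mul(-1, -17589127)) = Add(595, 17589127) = 17589722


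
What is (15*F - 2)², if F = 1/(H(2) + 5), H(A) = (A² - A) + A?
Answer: ⅑ ≈ 0.11111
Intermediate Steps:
H(A) = A²
F = ⅑ (F = 1/(2² + 5) = 1/(4 + 5) = 1/9 = ⅑ ≈ 0.11111)
(15*F - 2)² = (15*(⅑) - 2)² = (5/3 - 2)² = (-⅓)² = ⅑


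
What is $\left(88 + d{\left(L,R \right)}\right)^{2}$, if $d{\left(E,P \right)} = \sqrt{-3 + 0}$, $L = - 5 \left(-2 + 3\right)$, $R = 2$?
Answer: $\left(88 + i \sqrt{3}\right)^{2} \approx 7741.0 + 304.84 i$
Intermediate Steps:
$L = -5$ ($L = \left(-5\right) 1 = -5$)
$d{\left(E,P \right)} = i \sqrt{3}$ ($d{\left(E,P \right)} = \sqrt{-3} = i \sqrt{3}$)
$\left(88 + d{\left(L,R \right)}\right)^{2} = \left(88 + i \sqrt{3}\right)^{2}$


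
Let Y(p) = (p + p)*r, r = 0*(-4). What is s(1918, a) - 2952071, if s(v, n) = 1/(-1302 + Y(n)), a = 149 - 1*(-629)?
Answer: -3843596443/1302 ≈ -2.9521e+6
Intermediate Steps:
r = 0
Y(p) = 0 (Y(p) = (p + p)*0 = (2*p)*0 = 0)
a = 778 (a = 149 + 629 = 778)
s(v, n) = -1/1302 (s(v, n) = 1/(-1302 + 0) = 1/(-1302) = -1/1302)
s(1918, a) - 2952071 = -1/1302 - 2952071 = -3843596443/1302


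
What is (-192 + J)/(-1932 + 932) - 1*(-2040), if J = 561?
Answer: 2039631/1000 ≈ 2039.6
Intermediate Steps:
(-192 + J)/(-1932 + 932) - 1*(-2040) = (-192 + 561)/(-1932 + 932) - 1*(-2040) = 369/(-1000) + 2040 = 369*(-1/1000) + 2040 = -369/1000 + 2040 = 2039631/1000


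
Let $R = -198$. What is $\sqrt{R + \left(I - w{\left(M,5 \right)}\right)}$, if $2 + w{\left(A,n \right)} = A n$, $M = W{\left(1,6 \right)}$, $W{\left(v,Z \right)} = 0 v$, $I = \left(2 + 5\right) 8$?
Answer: $2 i \sqrt{35} \approx 11.832 i$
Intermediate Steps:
$I = 56$ ($I = 7 \cdot 8 = 56$)
$W{\left(v,Z \right)} = 0$
$M = 0$
$w{\left(A,n \right)} = -2 + A n$
$\sqrt{R + \left(I - w{\left(M,5 \right)}\right)} = \sqrt{-198 + \left(56 - \left(-2 + 0 \cdot 5\right)\right)} = \sqrt{-198 + \left(56 - \left(-2 + 0\right)\right)} = \sqrt{-198 + \left(56 - -2\right)} = \sqrt{-198 + \left(56 + 2\right)} = \sqrt{-198 + 58} = \sqrt{-140} = 2 i \sqrt{35}$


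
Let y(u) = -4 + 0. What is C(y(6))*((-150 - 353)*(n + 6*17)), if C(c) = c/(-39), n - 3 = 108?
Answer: -142852/13 ≈ -10989.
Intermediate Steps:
n = 111 (n = 3 + 108 = 111)
y(u) = -4
C(c) = -c/39 (C(c) = c*(-1/39) = -c/39)
C(y(6))*((-150 - 353)*(n + 6*17)) = (-1/39*(-4))*((-150 - 353)*(111 + 6*17)) = 4*(-503*(111 + 102))/39 = 4*(-503*213)/39 = (4/39)*(-107139) = -142852/13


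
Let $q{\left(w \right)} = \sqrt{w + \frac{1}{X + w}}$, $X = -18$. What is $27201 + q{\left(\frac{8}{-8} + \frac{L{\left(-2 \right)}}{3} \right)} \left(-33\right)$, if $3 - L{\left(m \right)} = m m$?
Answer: $27201 - \frac{11 i \sqrt{41934}}{58} \approx 27201.0 - 38.837 i$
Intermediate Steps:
$L{\left(m \right)} = 3 - m^{2}$ ($L{\left(m \right)} = 3 - m m = 3 - m^{2}$)
$q{\left(w \right)} = \sqrt{w + \frac{1}{-18 + w}}$
$27201 + q{\left(\frac{8}{-8} + \frac{L{\left(-2 \right)}}{3} \right)} \left(-33\right) = 27201 + \sqrt{\frac{1 + \left(\frac{8}{-8} + \frac{3 - \left(-2\right)^{2}}{3}\right) \left(-18 + \left(\frac{8}{-8} + \frac{3 - \left(-2\right)^{2}}{3}\right)\right)}{-18 + \left(\frac{8}{-8} + \frac{3 - \left(-2\right)^{2}}{3}\right)}} \left(-33\right) = 27201 + \sqrt{\frac{1 + \left(8 \left(- \frac{1}{8}\right) + \left(3 - 4\right) \frac{1}{3}\right) \left(-18 + \left(8 \left(- \frac{1}{8}\right) + \left(3 - 4\right) \frac{1}{3}\right)\right)}{-18 + \left(8 \left(- \frac{1}{8}\right) + \left(3 - 4\right) \frac{1}{3}\right)}} \left(-33\right) = 27201 + \sqrt{\frac{1 + \left(-1 + \left(3 - 4\right) \frac{1}{3}\right) \left(-18 - \left(1 - \left(3 - 4\right) \frac{1}{3}\right)\right)}{-18 - \left(1 - \left(3 - 4\right) \frac{1}{3}\right)}} \left(-33\right) = 27201 + \sqrt{\frac{1 + \left(-1 - \frac{1}{3}\right) \left(-18 - \frac{4}{3}\right)}{-18 - \frac{4}{3}}} \left(-33\right) = 27201 + \sqrt{\frac{1 - \frac{4 \left(-18 - \frac{4}{3}\right)}{3}}{-18 - \frac{4}{3}}} \left(-33\right) = 27201 + \sqrt{\frac{1 - - \frac{232}{9}}{- \frac{58}{3}}} \left(-33\right) = 27201 + \sqrt{- \frac{3 \left(1 + \frac{232}{9}\right)}{58}} \left(-33\right) = 27201 + \sqrt{\left(- \frac{3}{58}\right) \frac{241}{9}} \left(-33\right) = 27201 + \sqrt{- \frac{241}{174}} \left(-33\right) = 27201 + \frac{i \sqrt{41934}}{174} \left(-33\right) = 27201 - \frac{11 i \sqrt{41934}}{58}$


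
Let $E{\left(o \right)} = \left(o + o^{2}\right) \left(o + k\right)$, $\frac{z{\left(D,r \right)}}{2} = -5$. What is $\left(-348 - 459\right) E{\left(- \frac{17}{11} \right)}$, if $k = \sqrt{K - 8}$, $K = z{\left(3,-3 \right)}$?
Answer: $\frac{1399338}{1331} - \frac{246942 i \sqrt{2}}{121} \approx 1051.3 - 2886.2 i$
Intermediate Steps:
$z{\left(D,r \right)} = -10$ ($z{\left(D,r \right)} = 2 \left(-5\right) = -10$)
$K = -10$
$k = 3 i \sqrt{2}$ ($k = \sqrt{-10 - 8} = \sqrt{-18} = 3 i \sqrt{2} \approx 4.2426 i$)
$E{\left(o \right)} = \left(o + o^{2}\right) \left(o + 3 i \sqrt{2}\right)$
$\left(-348 - 459\right) E{\left(- \frac{17}{11} \right)} = \left(-348 - 459\right) - \frac{17}{11} \left(- \frac{17}{11} + \left(- \frac{17}{11}\right)^{2} + 3 i \sqrt{2} + 3 i \left(- \frac{17}{11}\right) \sqrt{2}\right) = - 807 \left(-17\right) \frac{1}{11} \left(\left(-17\right) \frac{1}{11} + \left(\left(-17\right) \frac{1}{11}\right)^{2} + 3 i \sqrt{2} + 3 i \left(\left(-17\right) \frac{1}{11}\right) \sqrt{2}\right) = - 807 \left(- \frac{17 \left(- \frac{17}{11} + \left(- \frac{17}{11}\right)^{2} + 3 i \sqrt{2} + 3 i \left(- \frac{17}{11}\right) \sqrt{2}\right)}{11}\right) = - 807 \left(- \frac{17 \left(- \frac{17}{11} + \frac{289}{121} + 3 i \sqrt{2} - \frac{51 i \sqrt{2}}{11}\right)}{11}\right) = - 807 \left(- \frac{17 \left(\frac{102}{121} - \frac{18 i \sqrt{2}}{11}\right)}{11}\right) = - 807 \left(- \frac{1734}{1331} + \frac{306 i \sqrt{2}}{121}\right) = \frac{1399338}{1331} - \frac{246942 i \sqrt{2}}{121}$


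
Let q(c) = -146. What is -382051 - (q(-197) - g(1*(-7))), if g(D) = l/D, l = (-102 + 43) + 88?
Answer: -2673364/7 ≈ -3.8191e+5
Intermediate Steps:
l = 29 (l = -59 + 88 = 29)
g(D) = 29/D
-382051 - (q(-197) - g(1*(-7))) = -382051 - (-146 - 29/(1*(-7))) = -382051 - (-146 - 29/(-7)) = -382051 - (-146 - 29*(-1)/7) = -382051 - (-146 - 1*(-29/7)) = -382051 - (-146 + 29/7) = -382051 - 1*(-993/7) = -382051 + 993/7 = -2673364/7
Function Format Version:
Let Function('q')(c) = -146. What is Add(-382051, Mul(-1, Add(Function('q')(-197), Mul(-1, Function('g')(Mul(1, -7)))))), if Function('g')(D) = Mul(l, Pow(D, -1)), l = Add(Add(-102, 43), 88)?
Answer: Rational(-2673364, 7) ≈ -3.8191e+5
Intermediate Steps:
l = 29 (l = Add(-59, 88) = 29)
Function('g')(D) = Mul(29, Pow(D, -1))
Add(-382051, Mul(-1, Add(Function('q')(-197), Mul(-1, Function('g')(Mul(1, -7)))))) = Add(-382051, Mul(-1, Add(-146, Mul(-1, Mul(29, Pow(Mul(1, -7), -1)))))) = Add(-382051, Mul(-1, Add(-146, Mul(-1, Mul(29, Pow(-7, -1)))))) = Add(-382051, Mul(-1, Add(-146, Mul(-1, Mul(29, Rational(-1, 7)))))) = Add(-382051, Mul(-1, Add(-146, Mul(-1, Rational(-29, 7))))) = Add(-382051, Mul(-1, Add(-146, Rational(29, 7)))) = Add(-382051, Mul(-1, Rational(-993, 7))) = Add(-382051, Rational(993, 7)) = Rational(-2673364, 7)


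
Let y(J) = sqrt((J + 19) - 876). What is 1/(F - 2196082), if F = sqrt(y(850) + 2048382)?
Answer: -1/(2196082 - sqrt(2048382 + I*sqrt(7))) ≈ -4.5565e-7 - 1.919e-16*I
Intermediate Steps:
y(J) = sqrt(-857 + J) (y(J) = sqrt((19 + J) - 876) = sqrt(-857 + J))
F = sqrt(2048382 + I*sqrt(7)) (F = sqrt(sqrt(-857 + 850) + 2048382) = sqrt(sqrt(-7) + 2048382) = sqrt(I*sqrt(7) + 2048382) = sqrt(2048382 + I*sqrt(7)) ≈ 1431.2 + 0.e-3*I)
1/(F - 2196082) = 1/(sqrt(2048382 + I*sqrt(7)) - 2196082) = 1/(-2196082 + sqrt(2048382 + I*sqrt(7)))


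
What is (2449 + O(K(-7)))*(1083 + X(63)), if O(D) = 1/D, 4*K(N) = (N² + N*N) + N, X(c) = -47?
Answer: 32983724/13 ≈ 2.5372e+6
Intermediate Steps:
K(N) = N²/2 + N/4 (K(N) = ((N² + N*N) + N)/4 = ((N² + N²) + N)/4 = (2*N² + N)/4 = (N + 2*N²)/4 = N²/2 + N/4)
(2449 + O(K(-7)))*(1083 + X(63)) = (2449 + 1/((¼)*(-7)*(1 + 2*(-7))))*(1083 - 47) = (2449 + 1/((¼)*(-7)*(1 - 14)))*1036 = (2449 + 1/((¼)*(-7)*(-13)))*1036 = (2449 + 1/(91/4))*1036 = (2449 + 4/91)*1036 = (222863/91)*1036 = 32983724/13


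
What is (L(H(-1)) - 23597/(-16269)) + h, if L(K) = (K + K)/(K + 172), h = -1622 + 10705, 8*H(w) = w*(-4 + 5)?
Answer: 18474362542/2033625 ≈ 9084.5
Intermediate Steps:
H(w) = w/8 (H(w) = (w*(-4 + 5))/8 = (w*1)/8 = w/8)
h = 9083
L(K) = 2*K/(172 + K) (L(K) = (2*K)/(172 + K) = 2*K/(172 + K))
(L(H(-1)) - 23597/(-16269)) + h = (2*((1/8)*(-1))/(172 + (1/8)*(-1)) - 23597/(-16269)) + 9083 = (2*(-1/8)/(172 - 1/8) - 23597*(-1/16269)) + 9083 = (2*(-1/8)/(1375/8) + 23597/16269) + 9083 = (2*(-1/8)*(8/1375) + 23597/16269) + 9083 = (-2/1375 + 23597/16269) + 9083 = 2946667/2033625 + 9083 = 18474362542/2033625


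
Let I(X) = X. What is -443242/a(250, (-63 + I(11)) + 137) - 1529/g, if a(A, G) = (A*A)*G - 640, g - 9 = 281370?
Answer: -22140137443/249107642490 ≈ -0.088878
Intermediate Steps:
g = 281379 (g = 9 + 281370 = 281379)
a(A, G) = -640 + G*A² (a(A, G) = A²*G - 640 = G*A² - 640 = -640 + G*A²)
-443242/a(250, (-63 + I(11)) + 137) - 1529/g = -443242/(-640 + ((-63 + 11) + 137)*250²) - 1529/281379 = -443242/(-640 + (-52 + 137)*62500) - 1529*1/281379 = -443242/(-640 + 85*62500) - 1529/281379 = -443242/(-640 + 5312500) - 1529/281379 = -443242/5311860 - 1529/281379 = -443242*1/5311860 - 1529/281379 = -221621/2655930 - 1529/281379 = -22140137443/249107642490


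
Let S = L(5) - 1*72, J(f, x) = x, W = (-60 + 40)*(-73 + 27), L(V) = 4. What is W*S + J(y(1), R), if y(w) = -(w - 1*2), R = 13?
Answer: -62547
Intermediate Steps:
y(w) = 2 - w (y(w) = -(w - 2) = -(-2 + w) = 2 - w)
W = 920 (W = -20*(-46) = 920)
S = -68 (S = 4 - 1*72 = 4 - 72 = -68)
W*S + J(y(1), R) = 920*(-68) + 13 = -62560 + 13 = -62547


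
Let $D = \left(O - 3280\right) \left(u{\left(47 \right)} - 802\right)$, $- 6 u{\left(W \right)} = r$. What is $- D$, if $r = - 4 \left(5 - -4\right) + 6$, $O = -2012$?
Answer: $-4217724$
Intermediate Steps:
$r = -30$ ($r = - 4 \left(5 + 4\right) + 6 = \left(-4\right) 9 + 6 = -36 + 6 = -30$)
$u{\left(W \right)} = 5$ ($u{\left(W \right)} = \left(- \frac{1}{6}\right) \left(-30\right) = 5$)
$D = 4217724$ ($D = \left(-2012 - 3280\right) \left(5 - 802\right) = \left(-5292\right) \left(-797\right) = 4217724$)
$- D = \left(-1\right) 4217724 = -4217724$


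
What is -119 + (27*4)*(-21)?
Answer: -2387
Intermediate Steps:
-119 + (27*4)*(-21) = -119 + 108*(-21) = -119 - 2268 = -2387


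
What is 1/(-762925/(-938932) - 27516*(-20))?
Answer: 938932/516713821165 ≈ 1.8171e-6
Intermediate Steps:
1/(-762925/(-938932) - 27516*(-20)) = 1/(-762925*(-1/938932) + 550320) = 1/(762925/938932 + 550320) = 1/(516713821165/938932) = 938932/516713821165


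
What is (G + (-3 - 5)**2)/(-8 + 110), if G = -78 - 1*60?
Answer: -37/51 ≈ -0.72549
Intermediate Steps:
G = -138 (G = -78 - 60 = -138)
(G + (-3 - 5)**2)/(-8 + 110) = (-138 + (-3 - 5)**2)/(-8 + 110) = (-138 + (-8)**2)/102 = (-138 + 64)/102 = (1/102)*(-74) = -37/51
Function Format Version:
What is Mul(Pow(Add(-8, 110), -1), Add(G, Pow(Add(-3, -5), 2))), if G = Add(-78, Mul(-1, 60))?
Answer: Rational(-37, 51) ≈ -0.72549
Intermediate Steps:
G = -138 (G = Add(-78, -60) = -138)
Mul(Pow(Add(-8, 110), -1), Add(G, Pow(Add(-3, -5), 2))) = Mul(Pow(Add(-8, 110), -1), Add(-138, Pow(Add(-3, -5), 2))) = Mul(Pow(102, -1), Add(-138, Pow(-8, 2))) = Mul(Rational(1, 102), Add(-138, 64)) = Mul(Rational(1, 102), -74) = Rational(-37, 51)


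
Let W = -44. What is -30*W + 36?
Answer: 1356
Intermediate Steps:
-30*W + 36 = -30*(-44) + 36 = 1320 + 36 = 1356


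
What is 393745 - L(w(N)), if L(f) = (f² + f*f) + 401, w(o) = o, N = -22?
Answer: 392376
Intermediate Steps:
L(f) = 401 + 2*f² (L(f) = (f² + f²) + 401 = 2*f² + 401 = 401 + 2*f²)
393745 - L(w(N)) = 393745 - (401 + 2*(-22)²) = 393745 - (401 + 2*484) = 393745 - (401 + 968) = 393745 - 1*1369 = 393745 - 1369 = 392376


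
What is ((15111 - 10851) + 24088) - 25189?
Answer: 3159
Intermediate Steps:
((15111 - 10851) + 24088) - 25189 = (4260 + 24088) - 25189 = 28348 - 25189 = 3159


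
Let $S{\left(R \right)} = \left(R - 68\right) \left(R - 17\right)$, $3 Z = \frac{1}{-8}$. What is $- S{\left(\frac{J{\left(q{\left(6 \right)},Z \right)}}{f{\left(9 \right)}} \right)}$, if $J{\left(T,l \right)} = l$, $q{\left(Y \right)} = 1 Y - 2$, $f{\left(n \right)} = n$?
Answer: $- \frac{53952697}{46656} \approx -1156.4$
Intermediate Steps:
$q{\left(Y \right)} = -2 + Y$ ($q{\left(Y \right)} = Y - 2 = -2 + Y$)
$Z = - \frac{1}{24}$ ($Z = \frac{1}{3 \left(-8\right)} = \frac{1}{3} \left(- \frac{1}{8}\right) = - \frac{1}{24} \approx -0.041667$)
$S{\left(R \right)} = \left(-68 + R\right) \left(-17 + R\right)$
$- S{\left(\frac{J{\left(q{\left(6 \right)},Z \right)}}{f{\left(9 \right)}} \right)} = - (1156 + \left(- \frac{1}{24 \cdot 9}\right)^{2} - 85 \left(- \frac{1}{24 \cdot 9}\right)) = - (1156 + \left(\left(- \frac{1}{24}\right) \frac{1}{9}\right)^{2} - 85 \left(\left(- \frac{1}{24}\right) \frac{1}{9}\right)) = - (1156 + \left(- \frac{1}{216}\right)^{2} - - \frac{85}{216}) = - (1156 + \frac{1}{46656} + \frac{85}{216}) = \left(-1\right) \frac{53952697}{46656} = - \frac{53952697}{46656}$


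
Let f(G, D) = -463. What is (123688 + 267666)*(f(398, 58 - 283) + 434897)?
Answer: 170017483636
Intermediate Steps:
(123688 + 267666)*(f(398, 58 - 283) + 434897) = (123688 + 267666)*(-463 + 434897) = 391354*434434 = 170017483636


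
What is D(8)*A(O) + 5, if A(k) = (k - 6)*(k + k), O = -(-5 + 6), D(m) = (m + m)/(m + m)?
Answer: 19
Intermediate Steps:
D(m) = 1 (D(m) = (2*m)/((2*m)) = (2*m)*(1/(2*m)) = 1)
O = -1 (O = -1*1 = -1)
A(k) = 2*k*(-6 + k) (A(k) = (-6 + k)*(2*k) = 2*k*(-6 + k))
D(8)*A(O) + 5 = 1*(2*(-1)*(-6 - 1)) + 5 = 1*(2*(-1)*(-7)) + 5 = 1*14 + 5 = 14 + 5 = 19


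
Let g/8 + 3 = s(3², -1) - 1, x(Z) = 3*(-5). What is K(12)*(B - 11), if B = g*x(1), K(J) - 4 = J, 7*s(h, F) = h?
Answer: 35248/7 ≈ 5035.4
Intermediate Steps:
s(h, F) = h/7
K(J) = 4 + J
x(Z) = -15
g = -152/7 (g = -24 + 8*((⅐)*3² - 1) = -24 + 8*((⅐)*9 - 1) = -24 + 8*(9/7 - 1) = -24 + 8*(2/7) = -24 + 16/7 = -152/7 ≈ -21.714)
B = 2280/7 (B = -152/7*(-15) = 2280/7 ≈ 325.71)
K(12)*(B - 11) = (4 + 12)*(2280/7 - 11) = 16*(2203/7) = 35248/7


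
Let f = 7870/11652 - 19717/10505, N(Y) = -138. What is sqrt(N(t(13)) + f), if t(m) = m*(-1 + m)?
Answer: 37*I*sqrt(380867158809390)/61202130 ≈ 11.798*I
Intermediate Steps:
f = -73534067/61202130 (f = 7870*(1/11652) - 19717*1/10505 = 3935/5826 - 19717/10505 = -73534067/61202130 ≈ -1.2015)
sqrt(N(t(13)) + f) = sqrt(-138 - 73534067/61202130) = sqrt(-8519428007/61202130) = 37*I*sqrt(380867158809390)/61202130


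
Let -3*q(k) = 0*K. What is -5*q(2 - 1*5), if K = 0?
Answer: 0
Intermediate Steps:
q(k) = 0 (q(k) = -0*0 = -⅓*0 = 0)
-5*q(2 - 1*5) = -5*0 = 0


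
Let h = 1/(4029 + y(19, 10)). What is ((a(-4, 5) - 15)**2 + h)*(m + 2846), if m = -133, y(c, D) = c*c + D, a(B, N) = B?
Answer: 4309331913/4400 ≈ 9.7939e+5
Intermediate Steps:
y(c, D) = D + c**2 (y(c, D) = c**2 + D = D + c**2)
h = 1/4400 (h = 1/(4029 + (10 + 19**2)) = 1/(4029 + (10 + 361)) = 1/(4029 + 371) = 1/4400 ≈ 0.00022727)
((a(-4, 5) - 15)**2 + h)*(m + 2846) = ((-4 - 15)**2 + 1/4400)*(-133 + 2846) = ((-19)**2 + 1/4400)*2713 = (361 + 1/4400)*2713 = (1588401/4400)*2713 = 4309331913/4400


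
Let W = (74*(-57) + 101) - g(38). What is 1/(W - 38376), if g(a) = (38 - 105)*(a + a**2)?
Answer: 1/56801 ≈ 1.7605e-5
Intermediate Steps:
g(a) = -67*a - 67*a**2 (g(a) = -67*(a + a**2) = -67*a - 67*a**2)
W = 95177 (W = (74*(-57) + 101) - (-67)*38*(1 + 38) = (-4218 + 101) - (-67)*38*39 = -4117 - 1*(-99294) = -4117 + 99294 = 95177)
1/(W - 38376) = 1/(95177 - 38376) = 1/56801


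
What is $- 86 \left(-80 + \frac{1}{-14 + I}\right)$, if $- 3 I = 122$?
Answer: $\frac{564289}{82} \approx 6881.6$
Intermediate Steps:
$I = - \frac{122}{3}$ ($I = \left(- \frac{1}{3}\right) 122 = - \frac{122}{3} \approx -40.667$)
$- 86 \left(-80 + \frac{1}{-14 + I}\right) = - 86 \left(-80 + \frac{1}{-14 - \frac{122}{3}}\right) = - 86 \left(-80 + \frac{1}{- \frac{164}{3}}\right) = - 86 \left(-80 - \frac{3}{164}\right) = \left(-86\right) \left(- \frac{13123}{164}\right) = \frac{564289}{82}$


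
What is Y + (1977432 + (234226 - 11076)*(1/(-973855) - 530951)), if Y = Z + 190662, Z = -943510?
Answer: -23076563725460516/194771 ≈ -1.1848e+11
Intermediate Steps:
Y = -752848 (Y = -943510 + 190662 = -752848)
Y + (1977432 + (234226 - 11076)*(1/(-973855) - 530951)) = -752848 + (1977432 + (234226 - 11076)*(1/(-973855) - 530951)) = -752848 + (1977432 + 223150*(-1/973855 - 530951)) = -752848 + (1977432 + 223150*(-517069286106/973855)) = -752848 + (1977432 - 23076802238910780/194771) = -752848 - 23076417092502708/194771 = -23076563725460516/194771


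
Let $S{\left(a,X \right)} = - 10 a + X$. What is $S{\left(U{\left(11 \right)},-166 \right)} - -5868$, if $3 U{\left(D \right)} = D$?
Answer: $\frac{16996}{3} \approx 5665.3$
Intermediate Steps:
$U{\left(D \right)} = \frac{D}{3}$
$S{\left(a,X \right)} = X - 10 a$
$S{\left(U{\left(11 \right)},-166 \right)} - -5868 = \left(-166 - 10 \cdot \frac{1}{3} \cdot 11\right) - -5868 = \left(-166 - \frac{110}{3}\right) + 5868 = - \frac{608}{3} + 5868 = \frac{16996}{3}$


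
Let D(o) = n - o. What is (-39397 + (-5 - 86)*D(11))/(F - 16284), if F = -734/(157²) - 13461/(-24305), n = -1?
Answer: 22948293563225/9755331840061 ≈ 2.3524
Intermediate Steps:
D(o) = -1 - o
F = 313960319/599093945 (F = -734/24649 - 13461*(-1/24305) = -734*1/24649 + 13461/24305 = -734/24649 + 13461/24305 = 313960319/599093945 ≈ 0.52406)
(-39397 + (-5 - 86)*D(11))/(F - 16284) = (-39397 + (-5 - 86)*(-1 - 1*11))/(313960319/599093945 - 16284) = (-39397 - 91*(-1 - 11))/(-9755331840061/599093945) = (-39397 - 91*(-12))*(-599093945/9755331840061) = (-39397 + 1092)*(-599093945/9755331840061) = -38305*(-599093945/9755331840061) = 22948293563225/9755331840061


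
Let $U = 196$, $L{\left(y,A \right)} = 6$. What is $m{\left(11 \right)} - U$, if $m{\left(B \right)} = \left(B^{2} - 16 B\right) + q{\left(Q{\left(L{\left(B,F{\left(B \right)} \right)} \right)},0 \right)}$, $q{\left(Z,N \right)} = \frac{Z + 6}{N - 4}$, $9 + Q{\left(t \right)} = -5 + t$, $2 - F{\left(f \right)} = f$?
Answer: $- \frac{501}{2} \approx -250.5$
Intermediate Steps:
$F{\left(f \right)} = 2 - f$
$Q{\left(t \right)} = -14 + t$ ($Q{\left(t \right)} = -9 + \left(-5 + t\right) = -14 + t$)
$q{\left(Z,N \right)} = \frac{6 + Z}{-4 + N}$
$m{\left(B \right)} = \frac{1}{2} + B^{2} - 16 B$ ($m{\left(B \right)} = \left(B^{2} - 16 B\right) + \frac{6 + \left(-14 + 6\right)}{-4 + 0} = \left(B^{2} - 16 B\right) + \frac{6 - 8}{-4} = \left(B^{2} - 16 B\right) - - \frac{1}{2} = \left(B^{2} - 16 B\right) + \frac{1}{2} = \frac{1}{2} + B^{2} - 16 B$)
$m{\left(11 \right)} - U = \left(\frac{1}{2} + 11^{2} - 176\right) - 196 = \left(\frac{1}{2} + 121 - 176\right) - 196 = - \frac{109}{2} - 196 = - \frac{501}{2}$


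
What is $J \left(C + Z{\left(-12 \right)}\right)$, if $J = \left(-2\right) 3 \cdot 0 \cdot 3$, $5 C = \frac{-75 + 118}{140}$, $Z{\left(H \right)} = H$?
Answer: $0$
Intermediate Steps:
$C = \frac{43}{700}$ ($C = \frac{\left(-75 + 118\right) \frac{1}{140}}{5} = \frac{43 \cdot \frac{1}{140}}{5} = \frac{1}{5} \cdot \frac{43}{140} = \frac{43}{700} \approx 0.061429$)
$J = 0$ ($J = \left(-6\right) 0 \cdot 3 = 0 \cdot 3 = 0$)
$J \left(C + Z{\left(-12 \right)}\right) = 0 \left(\frac{43}{700} - 12\right) = 0 \left(- \frac{8357}{700}\right) = 0$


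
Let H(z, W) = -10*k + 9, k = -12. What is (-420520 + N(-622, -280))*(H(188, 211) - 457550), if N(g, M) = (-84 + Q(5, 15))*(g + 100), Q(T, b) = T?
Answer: 173491551722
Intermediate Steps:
N(g, M) = -7900 - 79*g (N(g, M) = (-84 + 5)*(g + 100) = -79*(100 + g) = -7900 - 79*g)
H(z, W) = 129 (H(z, W) = -10*(-12) + 9 = 120 + 9 = 129)
(-420520 + N(-622, -280))*(H(188, 211) - 457550) = (-420520 + (-7900 - 79*(-622)))*(129 - 457550) = (-420520 + (-7900 + 49138))*(-457421) = (-420520 + 41238)*(-457421) = -379282*(-457421) = 173491551722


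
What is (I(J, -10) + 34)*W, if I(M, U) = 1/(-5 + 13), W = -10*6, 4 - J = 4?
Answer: -4095/2 ≈ -2047.5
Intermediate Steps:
J = 0 (J = 4 - 1*4 = 4 - 4 = 0)
W = -60
I(M, U) = 1/8
(I(J, -10) + 34)*W = (1/8 + 34)*(-60) = (273/8)*(-60) = -4095/2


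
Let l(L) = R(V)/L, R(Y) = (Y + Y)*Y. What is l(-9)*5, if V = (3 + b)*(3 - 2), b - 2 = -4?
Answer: -10/9 ≈ -1.1111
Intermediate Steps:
b = -2 (b = 2 - 4 = -2)
V = 1 (V = (3 - 2)*(3 - 2) = 1*1 = 1)
R(Y) = 2*Y² (R(Y) = (2*Y)*Y = 2*Y²)
l(L) = 2/L (l(L) = (2*1²)/L = (2*1)/L = 2/L)
l(-9)*5 = (2/(-9))*5 = (2*(-⅑))*5 = -2/9*5 = -10/9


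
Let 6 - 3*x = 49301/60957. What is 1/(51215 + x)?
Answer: 182871/9366054706 ≈ 1.9525e-5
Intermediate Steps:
x = 316441/182871 (x = 2 - 49301/(3*60957) = 2 - ⅓*49301/60957 = 2 - 49301/182871 = 316441/182871 ≈ 1.7304)
1/(51215 + x) = 1/(51215 + 316441/182871) = 1/(9366054706/182871) = 182871/9366054706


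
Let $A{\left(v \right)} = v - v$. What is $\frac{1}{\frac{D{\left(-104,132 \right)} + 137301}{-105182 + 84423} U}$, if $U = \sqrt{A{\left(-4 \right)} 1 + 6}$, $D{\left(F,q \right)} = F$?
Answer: $- \frac{20759 \sqrt{6}}{823182} \approx -0.061771$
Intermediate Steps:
$A{\left(v \right)} = 0$
$U = \sqrt{6}$ ($U = \sqrt{0 \cdot 1 + 6} = \sqrt{0 + 6} = \sqrt{6} \approx 2.4495$)
$\frac{1}{\frac{D{\left(-104,132 \right)} + 137301}{-105182 + 84423} U} = \frac{1}{\frac{-104 + 137301}{-105182 + 84423} \sqrt{6}} = \frac{1}{\frac{137197}{-20759} \sqrt{6}} = \frac{1}{137197 \left(- \frac{1}{20759}\right) \sqrt{6}} = \frac{1}{\left(- \frac{137197}{20759}\right) \sqrt{6}} = - \frac{20759 \sqrt{6}}{823182}$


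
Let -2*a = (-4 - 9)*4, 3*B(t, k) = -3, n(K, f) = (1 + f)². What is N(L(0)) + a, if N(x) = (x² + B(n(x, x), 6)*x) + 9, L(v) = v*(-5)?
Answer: 35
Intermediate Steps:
L(v) = -5*v
B(t, k) = -1 (B(t, k) = (⅓)*(-3) = -1)
N(x) = 9 + x² - x (N(x) = (x² - x) + 9 = 9 + x² - x)
a = 26 (a = -(-4 - 9)*4/2 = -(-13)*4/2 = -½*(-52) = 26)
N(L(0)) + a = (9 + (-5*0)² - (-5)*0) + 26 = (9 + 0² - 1*0) + 26 = (9 + 0 + 0) + 26 = 9 + 26 = 35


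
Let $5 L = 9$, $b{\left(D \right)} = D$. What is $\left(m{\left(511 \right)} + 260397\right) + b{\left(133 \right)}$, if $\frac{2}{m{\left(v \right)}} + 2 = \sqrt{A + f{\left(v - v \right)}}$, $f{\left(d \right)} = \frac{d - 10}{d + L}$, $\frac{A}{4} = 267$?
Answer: $\frac{1240904408}{4763} + \frac{3 \sqrt{9562}}{4763} \approx 2.6053 \cdot 10^{5}$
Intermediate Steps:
$L = \frac{9}{5}$ ($L = \frac{1}{5} \cdot 9 = \frac{9}{5} \approx 1.8$)
$A = 1068$ ($A = 4 \cdot 267 = 1068$)
$f{\left(d \right)} = \frac{-10 + d}{\frac{9}{5} + d}$ ($f{\left(d \right)} = \frac{d - 10}{d + \frac{9}{5}} = \frac{-10 + d}{\frac{9}{5} + d}$)
$m{\left(v \right)} = \frac{2}{-2 + \frac{\sqrt{9562}}{3}}$ ($m{\left(v \right)} = \frac{2}{-2 + \sqrt{1068 + \frac{5 \left(-10 + \left(v - v\right)\right)}{9 + 5 \left(v - v\right)}}} = \frac{2}{-2 + \sqrt{1068 + \frac{5 \left(-10 + 0\right)}{9 + 5 \cdot 0}}} = \frac{2}{-2 + \sqrt{1068 + 5 \frac{1}{9 + 0} \left(-10\right)}} = \frac{2}{-2 + \sqrt{1068 + 5 \cdot \frac{1}{9} \left(-10\right)}} = \frac{2}{-2 + \sqrt{1068 - \frac{50}{9}}} = \frac{2}{-2 + \sqrt{\frac{9562}{9}}} = \frac{2}{-2 + \frac{\sqrt{9562}}{3}}$)
$\left(m{\left(511 \right)} + 260397\right) + b{\left(133 \right)} = \left(\left(\frac{18}{4763} + \frac{3 \sqrt{9562}}{4763}\right) + 260397\right) + 133 = \left(\frac{1240270929}{4763} + \frac{3 \sqrt{9562}}{4763}\right) + 133 = \frac{1240904408}{4763} + \frac{3 \sqrt{9562}}{4763}$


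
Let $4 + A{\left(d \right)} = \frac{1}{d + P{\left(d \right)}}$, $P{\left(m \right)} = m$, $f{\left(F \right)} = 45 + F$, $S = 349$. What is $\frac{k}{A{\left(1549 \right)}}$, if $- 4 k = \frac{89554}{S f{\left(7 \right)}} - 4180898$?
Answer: $- \frac{58765069272575}{224871868} \approx -2.6133 \cdot 10^{5}$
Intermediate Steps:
$k = \frac{37937423675}{36296}$ ($k = - \frac{\frac{89554}{349 \left(45 + 7\right)} - 4180898}{4} = - \frac{\frac{89554}{349 \cdot 52} - 4180898}{4} = - \frac{\frac{89554}{18148} - 4180898}{4} = - \frac{89554 \cdot \frac{1}{18148} - 4180898}{4} = - \frac{\frac{44777}{9074} - 4180898}{4} = \left(- \frac{1}{4}\right) \left(- \frac{37937423675}{9074}\right) = \frac{37937423675}{36296} \approx 1.0452 \cdot 10^{6}$)
$A{\left(d \right)} = -4 + \frac{1}{2 d}$ ($A{\left(d \right)} = -4 + \frac{1}{d + d} = -4 + \frac{1}{2 d}$)
$\frac{k}{A{\left(1549 \right)}} = \frac{37937423675}{36296 \left(-4 + \frac{1}{2 \cdot 1549}\right)} = \frac{37937423675}{36296 \left(-4 + \frac{1}{2} \cdot \frac{1}{1549}\right)} = \frac{37937423675}{36296 \left(-4 + \frac{1}{3098}\right)} = \frac{37937423675}{36296 \left(- \frac{12391}{3098}\right)} = \frac{37937423675}{36296} \left(- \frac{3098}{12391}\right) = - \frac{58765069272575}{224871868}$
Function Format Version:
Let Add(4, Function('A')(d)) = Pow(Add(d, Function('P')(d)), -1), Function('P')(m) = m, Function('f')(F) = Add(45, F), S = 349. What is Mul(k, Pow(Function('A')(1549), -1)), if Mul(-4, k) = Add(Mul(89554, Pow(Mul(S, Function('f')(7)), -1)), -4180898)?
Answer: Rational(-58765069272575, 224871868) ≈ -2.6133e+5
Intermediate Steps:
k = Rational(37937423675, 36296) (k = Mul(Rational(-1, 4), Add(Mul(89554, Pow(Mul(349, Add(45, 7)), -1)), -4180898)) = Mul(Rational(-1, 4), Add(Mul(89554, Pow(Mul(349, 52), -1)), -4180898)) = Mul(Rational(-1, 4), Add(Mul(89554, Pow(18148, -1)), -4180898)) = Mul(Rational(-1, 4), Add(Mul(89554, Rational(1, 18148)), -4180898)) = Mul(Rational(-1, 4), Add(Rational(44777, 9074), -4180898)) = Mul(Rational(-1, 4), Rational(-37937423675, 9074)) = Rational(37937423675, 36296) ≈ 1.0452e+6)
Function('A')(d) = Add(-4, Mul(Rational(1, 2), Pow(d, -1))) (Function('A')(d) = Add(-4, Pow(Add(d, d), -1)) = Add(-4, Pow(Mul(2, d), -1)) = Add(-4, Mul(Rational(1, 2), Pow(d, -1))))
Mul(k, Pow(Function('A')(1549), -1)) = Mul(Rational(37937423675, 36296), Pow(Add(-4, Mul(Rational(1, 2), Pow(1549, -1))), -1)) = Mul(Rational(37937423675, 36296), Pow(Add(-4, Mul(Rational(1, 2), Rational(1, 1549))), -1)) = Mul(Rational(37937423675, 36296), Pow(Add(-4, Rational(1, 3098)), -1)) = Mul(Rational(37937423675, 36296), Pow(Rational(-12391, 3098), -1)) = Mul(Rational(37937423675, 36296), Rational(-3098, 12391)) = Rational(-58765069272575, 224871868)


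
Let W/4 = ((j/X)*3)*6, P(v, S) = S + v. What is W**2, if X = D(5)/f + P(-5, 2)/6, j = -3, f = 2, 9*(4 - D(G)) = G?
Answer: 3779136/121 ≈ 31233.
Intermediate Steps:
D(G) = 4 - G/9
X = 11/9 (X = (4 - 1/9*5)/2 + (2 - 5)/6 = (4 - 5/9)*(1/2) - 3*1/6 = (31/9)*(1/2) - 1/2 = 31/18 - 1/2 = 11/9 ≈ 1.2222)
W = -1944/11 (W = 4*((-3/11/9*3)*6) = 4*((-3*9/11*3)*6) = 4*(-27/11*3*6) = 4*(-81/11*6) = 4*(-486/11) = -1944/11 ≈ -176.73)
W**2 = (-1944/11)**2 = 3779136/121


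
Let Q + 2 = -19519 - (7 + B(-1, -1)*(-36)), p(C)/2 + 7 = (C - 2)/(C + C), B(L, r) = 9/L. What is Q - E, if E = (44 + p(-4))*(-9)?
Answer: -39137/2 ≈ -19569.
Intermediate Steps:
p(C) = -14 + (-2 + C)/C (p(C) = -14 + 2*((C - 2)/(C + C)) = -14 + 2*((-2 + C)/((2*C))) = -14 + 2*((-2 + C)*(1/(2*C))) = -14 + 2*((-2 + C)/(2*C)) = -14 + (-2 + C)/C)
Q = -19852 (Q = -2 + (-19519 - (7 + (9/(-1))*(-36))) = -2 + (-19519 - (7 + (9*(-1))*(-36))) = -2 + (-19519 - (7 - 9*(-36))) = -2 + (-19519 - (7 + 324)) = -2 + (-19519 - 1*331) = -2 + (-19519 - 331) = -2 - 19850 = -19852)
E = -567/2 (E = (44 + (-13 - 2/(-4)))*(-9) = (44 + (-13 - 2*(-¼)))*(-9) = (44 + (-13 + ½))*(-9) = (44 - 25/2)*(-9) = (63/2)*(-9) = -567/2 ≈ -283.50)
Q - E = -19852 - 1*(-567/2) = -19852 + 567/2 = -39137/2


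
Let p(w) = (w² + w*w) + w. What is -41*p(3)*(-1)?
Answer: 861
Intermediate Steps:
p(w) = w + 2*w² (p(w) = (w² + w²) + w = 2*w² + w = w + 2*w²)
-41*p(3)*(-1) = -123*(1 + 2*3)*(-1) = -123*(1 + 6)*(-1) = -123*7*(-1) = -41*21*(-1) = -861*(-1) = 861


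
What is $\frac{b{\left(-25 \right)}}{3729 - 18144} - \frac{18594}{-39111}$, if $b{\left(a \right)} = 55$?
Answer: $\frac{17725427}{37585671} \approx 0.4716$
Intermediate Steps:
$\frac{b{\left(-25 \right)}}{3729 - 18144} - \frac{18594}{-39111} = \frac{55}{3729 - 18144} - \frac{18594}{-39111} = \frac{55}{3729 - 18144} - - \frac{6198}{13037} = \frac{55}{-14415} + \frac{6198}{13037} = 55 \left(- \frac{1}{14415}\right) + \frac{6198}{13037} = - \frac{11}{2883} + \frac{6198}{13037} = \frac{17725427}{37585671}$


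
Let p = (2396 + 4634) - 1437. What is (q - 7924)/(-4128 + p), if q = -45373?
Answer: -53297/1465 ≈ -36.380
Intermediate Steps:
p = 5593 (p = 7030 - 1437 = 5593)
(q - 7924)/(-4128 + p) = (-45373 - 7924)/(-4128 + 5593) = -53297/1465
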